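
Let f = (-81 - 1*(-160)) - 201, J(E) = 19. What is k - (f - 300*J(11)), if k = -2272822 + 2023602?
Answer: -243398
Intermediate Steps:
f = -122 (f = (-81 + 160) - 201 = 79 - 201 = -122)
k = -249220
k - (f - 300*J(11)) = -249220 - (-122 - 300*19) = -249220 - (-122 - 5700) = -249220 - 1*(-5822) = -249220 + 5822 = -243398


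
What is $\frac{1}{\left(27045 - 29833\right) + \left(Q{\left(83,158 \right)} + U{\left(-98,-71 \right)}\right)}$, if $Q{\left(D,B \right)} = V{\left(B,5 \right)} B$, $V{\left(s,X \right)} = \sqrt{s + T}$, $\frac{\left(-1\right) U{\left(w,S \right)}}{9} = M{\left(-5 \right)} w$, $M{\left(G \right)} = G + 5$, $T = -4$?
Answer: $- \frac{697}{982122} - \frac{79 \sqrt{154}}{1964244} \approx -0.0012088$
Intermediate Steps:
$M{\left(G \right)} = 5 + G$
$U{\left(w,S \right)} = 0$ ($U{\left(w,S \right)} = - 9 \left(5 - 5\right) w = - 9 \cdot 0 w = \left(-9\right) 0 = 0$)
$V{\left(s,X \right)} = \sqrt{-4 + s}$ ($V{\left(s,X \right)} = \sqrt{s - 4} = \sqrt{-4 + s}$)
$Q{\left(D,B \right)} = B \sqrt{-4 + B}$ ($Q{\left(D,B \right)} = \sqrt{-4 + B} B = B \sqrt{-4 + B}$)
$\frac{1}{\left(27045 - 29833\right) + \left(Q{\left(83,158 \right)} + U{\left(-98,-71 \right)}\right)} = \frac{1}{\left(27045 - 29833\right) + \left(158 \sqrt{-4 + 158} + 0\right)} = \frac{1}{-2788 + \left(158 \sqrt{154} + 0\right)} = \frac{1}{-2788 + 158 \sqrt{154}}$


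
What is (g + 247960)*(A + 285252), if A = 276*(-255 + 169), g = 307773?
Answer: 145333071228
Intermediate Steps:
A = -23736 (A = 276*(-86) = -23736)
(g + 247960)*(A + 285252) = (307773 + 247960)*(-23736 + 285252) = 555733*261516 = 145333071228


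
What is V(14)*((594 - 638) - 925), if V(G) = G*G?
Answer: -189924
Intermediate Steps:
V(G) = G²
V(14)*((594 - 638) - 925) = 14²*((594 - 638) - 925) = 196*(-44 - 925) = 196*(-969) = -189924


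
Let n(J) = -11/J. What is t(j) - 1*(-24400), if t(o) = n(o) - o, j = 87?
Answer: 2115220/87 ≈ 24313.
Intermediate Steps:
t(o) = -o - 11/o (t(o) = -11/o - o = -o - 11/o)
t(j) - 1*(-24400) = (-1*87 - 11/87) - 1*(-24400) = (-87 - 11*1/87) + 24400 = (-87 - 11/87) + 24400 = -7580/87 + 24400 = 2115220/87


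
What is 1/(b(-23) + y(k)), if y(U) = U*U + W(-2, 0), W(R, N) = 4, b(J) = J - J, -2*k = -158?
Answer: 1/6245 ≈ 0.00016013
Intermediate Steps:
k = 79 (k = -½*(-158) = 79)
b(J) = 0
y(U) = 4 + U² (y(U) = U*U + 4 = U² + 4 = 4 + U²)
1/(b(-23) + y(k)) = 1/(0 + (4 + 79²)) = 1/(0 + (4 + 6241)) = 1/(0 + 6245) = 1/6245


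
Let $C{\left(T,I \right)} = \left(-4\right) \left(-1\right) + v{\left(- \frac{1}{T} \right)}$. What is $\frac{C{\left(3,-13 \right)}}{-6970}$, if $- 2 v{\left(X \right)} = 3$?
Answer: $- \frac{1}{2788} \approx -0.00035868$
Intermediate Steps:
$v{\left(X \right)} = - \frac{3}{2}$ ($v{\left(X \right)} = \left(- \frac{1}{2}\right) 3 = - \frac{3}{2}$)
$C{\left(T,I \right)} = \frac{5}{2}$ ($C{\left(T,I \right)} = \left(-4\right) \left(-1\right) - \frac{3}{2} = 4 - \frac{3}{2} = \frac{5}{2}$)
$\frac{C{\left(3,-13 \right)}}{-6970} = \frac{5}{2 \left(-6970\right)} = \frac{5}{2} \left(- \frac{1}{6970}\right) = - \frac{1}{2788}$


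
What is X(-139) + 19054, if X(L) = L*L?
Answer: 38375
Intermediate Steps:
X(L) = L²
X(-139) + 19054 = (-139)² + 19054 = 19321 + 19054 = 38375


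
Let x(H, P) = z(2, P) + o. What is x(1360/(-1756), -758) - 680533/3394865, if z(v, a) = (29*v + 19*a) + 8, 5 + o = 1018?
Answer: -45230466928/3394865 ≈ -13323.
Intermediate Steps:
o = 1013 (o = -5 + 1018 = 1013)
z(v, a) = 8 + 19*a + 29*v (z(v, a) = (19*a + 29*v) + 8 = 8 + 19*a + 29*v)
x(H, P) = 1079 + 19*P (x(H, P) = (8 + 19*P + 29*2) + 1013 = (8 + 19*P + 58) + 1013 = (66 + 19*P) + 1013 = 1079 + 19*P)
x(1360/(-1756), -758) - 680533/3394865 = (1079 + 19*(-758)) - 680533/3394865 = (1079 - 14402) - 680533*1/3394865 = -13323 - 680533/3394865 = -45230466928/3394865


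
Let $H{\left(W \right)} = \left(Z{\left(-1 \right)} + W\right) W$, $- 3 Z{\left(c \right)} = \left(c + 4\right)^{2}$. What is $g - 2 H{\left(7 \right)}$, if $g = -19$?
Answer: $-75$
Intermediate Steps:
$Z{\left(c \right)} = - \frac{\left(4 + c\right)^{2}}{3}$ ($Z{\left(c \right)} = - \frac{\left(c + 4\right)^{2}}{3} = - \frac{\left(4 + c\right)^{2}}{3}$)
$H{\left(W \right)} = W \left(-3 + W\right)$ ($H{\left(W \right)} = \left(- \frac{\left(4 - 1\right)^{2}}{3} + W\right) W = \left(- \frac{3^{2}}{3} + W\right) W = \left(\left(- \frac{1}{3}\right) 9 + W\right) W = \left(-3 + W\right) W = W \left(-3 + W\right)$)
$g - 2 H{\left(7 \right)} = -19 - 2 \cdot 7 \left(-3 + 7\right) = -19 - 2 \cdot 7 \cdot 4 = -19 - 56 = -75$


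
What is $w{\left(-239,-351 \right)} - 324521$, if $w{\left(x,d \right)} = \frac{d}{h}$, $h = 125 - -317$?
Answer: $- \frac{11033741}{34} \approx -3.2452 \cdot 10^{5}$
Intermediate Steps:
$h = 442$ ($h = 125 + 317 = 442$)
$w{\left(x,d \right)} = \frac{d}{442}$
$w{\left(-239,-351 \right)} - 324521 = \frac{1}{442} \left(-351\right) - 324521 = - \frac{27}{34} - 324521 = - \frac{11033741}{34}$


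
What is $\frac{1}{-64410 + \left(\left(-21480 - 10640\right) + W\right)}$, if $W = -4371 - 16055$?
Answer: $- \frac{1}{116956} \approx -8.5502 \cdot 10^{-6}$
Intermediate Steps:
$W = -20426$ ($W = -4371 - 16055 = -20426$)
$\frac{1}{-64410 + \left(\left(-21480 - 10640\right) + W\right)} = \frac{1}{-64410 - 52546} = \frac{1}{-116956} = - \frac{1}{116956}$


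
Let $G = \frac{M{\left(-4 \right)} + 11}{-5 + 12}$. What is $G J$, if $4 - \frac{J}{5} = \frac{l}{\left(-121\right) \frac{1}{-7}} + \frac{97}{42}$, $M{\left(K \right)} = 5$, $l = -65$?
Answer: $\frac{1108040}{17787} \approx 62.295$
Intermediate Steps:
$J = \frac{138505}{5082}$ ($J = 20 - 5 \left(- \frac{65}{\left(-121\right) \frac{1}{-7}} + \frac{97}{42}\right) = 20 - 5 \left(- \frac{65}{\left(-121\right) \left(- \frac{1}{7}\right)} + 97 \cdot \frac{1}{42}\right) = 20 - 5 \left(- \frac{65}{\frac{121}{7}} + \frac{97}{42}\right) = 20 - 5 \left(\left(-65\right) \frac{7}{121} + \frac{97}{42}\right) = 20 - 5 \left(- \frac{455}{121} + \frac{97}{42}\right) = 20 - - \frac{36865}{5082} = 20 + \frac{36865}{5082} = \frac{138505}{5082} \approx 27.254$)
$G = \frac{16}{7}$ ($G = \frac{5 + 11}{-5 + 12} = \frac{16}{7} \approx 2.2857$)
$G J = \frac{16}{7} \cdot \frac{138505}{5082} = \frac{1108040}{17787}$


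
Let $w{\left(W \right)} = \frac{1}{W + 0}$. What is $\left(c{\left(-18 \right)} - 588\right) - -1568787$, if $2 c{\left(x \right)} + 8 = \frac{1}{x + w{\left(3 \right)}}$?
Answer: $\frac{166228667}{106} \approx 1.5682 \cdot 10^{6}$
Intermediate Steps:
$w{\left(W \right)} = \frac{1}{W}$
$c{\left(x \right)} = -4 + \frac{1}{2 \left(\frac{1}{3} + x\right)}$ ($c{\left(x \right)} = -4 + \frac{1}{2 \left(x + \frac{1}{3}\right)} = -4 + \frac{1}{2 \left(\frac{1}{3} + x\right)}$)
$\left(c{\left(-18 \right)} - 588\right) - -1568787 = \left(\frac{-5 - -432}{2 \left(1 + 3 \left(-18\right)\right)} - 588\right) - -1568787 = \left(\frac{-5 + 432}{2 \left(1 - 54\right)} - 588\right) + 1568787 = \left(\frac{1}{2} \frac{1}{-53} \cdot 427 - 588\right) + 1568787 = \left(\frac{1}{2} \left(- \frac{1}{53}\right) 427 - 588\right) + 1568787 = \left(- \frac{427}{106} - 588\right) + 1568787 = - \frac{62755}{106} + 1568787 = \frac{166228667}{106}$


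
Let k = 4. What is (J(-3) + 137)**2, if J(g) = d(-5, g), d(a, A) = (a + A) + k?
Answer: 17689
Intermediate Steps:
d(a, A) = 4 + A + a (d(a, A) = (a + A) + 4 = (A + a) + 4 = 4 + A + a)
J(g) = -1 + g (J(g) = 4 + g - 5 = -1 + g)
(J(-3) + 137)**2 = ((-1 - 3) + 137)**2 = (-4 + 137)**2 = 133**2 = 17689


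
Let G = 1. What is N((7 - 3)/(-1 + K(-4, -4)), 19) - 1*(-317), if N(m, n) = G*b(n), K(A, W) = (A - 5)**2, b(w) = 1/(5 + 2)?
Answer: 2220/7 ≈ 317.14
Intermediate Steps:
b(w) = 1/7
K(A, W) = (-5 + A)**2
N(m, n) = 1/7 (N(m, n) = 1*(1/7) = 1/7)
N((7 - 3)/(-1 + K(-4, -4)), 19) - 1*(-317) = 1/7 - 1*(-317) = 1/7 + 317 = 2220/7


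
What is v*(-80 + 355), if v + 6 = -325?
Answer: -91025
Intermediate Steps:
v = -331 (v = -6 - 325 = -331)
v*(-80 + 355) = -331*(-80 + 355) = -331*275 = -91025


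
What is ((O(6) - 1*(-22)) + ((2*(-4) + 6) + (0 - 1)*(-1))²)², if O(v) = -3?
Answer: 400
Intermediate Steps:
((O(6) - 1*(-22)) + ((2*(-4) + 6) + (0 - 1)*(-1))²)² = ((-3 - 1*(-22)) + ((2*(-4) + 6) + (0 - 1)*(-1))²)² = ((-3 + 22) + ((-8 + 6) - 1*(-1))²)² = (19 + (-2 + 1)²)² = (19 + (-1)²)² = (19 + 1)² = 20² = 400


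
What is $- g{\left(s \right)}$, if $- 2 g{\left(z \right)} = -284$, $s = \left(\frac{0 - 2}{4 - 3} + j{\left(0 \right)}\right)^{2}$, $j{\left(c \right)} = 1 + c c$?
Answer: $-142$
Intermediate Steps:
$j{\left(c \right)} = 1 + c^{2}$
$s = 1$ ($s = \left(\frac{0 - 2}{4 - 3} + \left(1 + 0^{2}\right)\right)^{2} = \left(- \frac{2}{1} + \left(1 + 0\right)\right)^{2} = \left(\left(-2\right) 1 + 1\right)^{2} = \left(-2 + 1\right)^{2} = \left(-1\right)^{2} = 1$)
$g{\left(z \right)} = 142$ ($g{\left(z \right)} = \left(- \frac{1}{2}\right) \left(-284\right) = 142$)
$- g{\left(s \right)} = \left(-1\right) 142 = -142$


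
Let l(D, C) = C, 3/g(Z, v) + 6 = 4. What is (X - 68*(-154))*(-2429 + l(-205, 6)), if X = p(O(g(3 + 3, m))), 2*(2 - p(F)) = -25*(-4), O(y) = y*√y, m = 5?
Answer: -25257352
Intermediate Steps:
g(Z, v) = -3/2 (g(Z, v) = 3/(-6 + 4) = 3/(-2) = 3*(-½) = -3/2)
O(y) = y^(3/2)
p(F) = -48 (p(F) = 2 - (-25)*(-4)/2 = 2 - ½*100 = 2 - 50 = -48)
X = -48
(X - 68*(-154))*(-2429 + l(-205, 6)) = (-48 - 68*(-154))*(-2429 + 6) = (-48 + 10472)*(-2423) = 10424*(-2423) = -25257352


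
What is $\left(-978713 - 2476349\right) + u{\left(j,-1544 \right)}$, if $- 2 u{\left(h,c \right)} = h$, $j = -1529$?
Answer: $- \frac{6908595}{2} \approx -3.4543 \cdot 10^{6}$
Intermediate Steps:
$u{\left(h,c \right)} = - \frac{h}{2}$
$\left(-978713 - 2476349\right) + u{\left(j,-1544 \right)} = \left(-978713 - 2476349\right) - - \frac{1529}{2} = -3455062 + \frac{1529}{2} = - \frac{6908595}{2}$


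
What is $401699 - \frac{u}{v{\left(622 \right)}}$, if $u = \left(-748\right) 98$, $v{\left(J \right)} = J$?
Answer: $\frac{124965041}{311} \approx 4.0182 \cdot 10^{5}$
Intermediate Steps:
$u = -73304$
$401699 - \frac{u}{v{\left(622 \right)}} = 401699 - - \frac{73304}{622} = 401699 - \left(-73304\right) \frac{1}{622} = 401699 - - \frac{36652}{311} = 401699 + \frac{36652}{311} = \frac{124965041}{311}$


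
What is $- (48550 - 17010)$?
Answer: $-31540$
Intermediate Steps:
$- (48550 - 17010) = \left(-1\right) 31540 = -31540$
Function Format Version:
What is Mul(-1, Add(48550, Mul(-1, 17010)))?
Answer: -31540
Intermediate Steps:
Mul(-1, Add(48550, Mul(-1, 17010))) = Mul(-1, Add(48550, -17010)) = Mul(-1, 31540) = -31540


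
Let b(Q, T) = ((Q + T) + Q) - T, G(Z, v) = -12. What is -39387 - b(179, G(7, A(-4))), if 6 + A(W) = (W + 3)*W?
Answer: -39745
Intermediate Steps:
A(W) = -6 + W*(3 + W) (A(W) = -6 + (W + 3)*W = -6 + (3 + W)*W = -6 + W*(3 + W))
b(Q, T) = 2*Q (b(Q, T) = (T + 2*Q) - T = 2*Q)
-39387 - b(179, G(7, A(-4))) = -39387 - 2*179 = -39387 - 1*358 = -39387 - 358 = -39745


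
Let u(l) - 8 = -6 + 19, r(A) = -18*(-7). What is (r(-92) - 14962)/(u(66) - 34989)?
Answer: 3709/8742 ≈ 0.42427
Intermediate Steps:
r(A) = 126
u(l) = 21 (u(l) = 8 + (-6 + 19) = 8 + 13 = 21)
(r(-92) - 14962)/(u(66) - 34989) = (126 - 14962)/(21 - 34989) = -14836/(-34968) = -14836*(-1/34968) = 3709/8742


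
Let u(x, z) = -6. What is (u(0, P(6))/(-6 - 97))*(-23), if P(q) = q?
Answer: -138/103 ≈ -1.3398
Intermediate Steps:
(u(0, P(6))/(-6 - 97))*(-23) = -6/(-6 - 97)*(-23) = -6/(-103)*(-23) = -6*(-1/103)*(-23) = (6/103)*(-23) = -138/103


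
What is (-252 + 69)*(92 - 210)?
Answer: 21594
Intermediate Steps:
(-252 + 69)*(92 - 210) = -183*(-118) = 21594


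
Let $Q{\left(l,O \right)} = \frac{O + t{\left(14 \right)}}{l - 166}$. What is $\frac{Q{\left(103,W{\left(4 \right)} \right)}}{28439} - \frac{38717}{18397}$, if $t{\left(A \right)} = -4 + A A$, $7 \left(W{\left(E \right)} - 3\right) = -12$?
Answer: $- \frac{161865993208}{76909265601} \approx -2.1046$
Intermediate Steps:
$W{\left(E \right)} = \frac{9}{7}$ ($W{\left(E \right)} = 3 + \frac{1}{7} \left(-12\right) = 3 - \frac{12}{7} = \frac{9}{7}$)
$t{\left(A \right)} = -4 + A^{2}$
$Q{\left(l,O \right)} = \frac{192 + O}{-166 + l}$ ($Q{\left(l,O \right)} = \frac{O - \left(4 - 14^{2}\right)}{l - 166} = \frac{O + \left(-4 + 196\right)}{-166 + l} = \frac{O + 192}{-166 + l} = \frac{192 + O}{-166 + l}$)
$\frac{Q{\left(103,W{\left(4 \right)} \right)}}{28439} - \frac{38717}{18397} = \frac{\frac{1}{-166 + 103} \left(192 + \frac{9}{7}\right)}{28439} - \frac{38717}{18397} = \frac{1}{-63} \cdot \frac{1353}{7} \cdot \frac{1}{28439} - \frac{38717}{18397} = \left(- \frac{1}{63}\right) \frac{1353}{7} \cdot \frac{1}{28439} - \frac{38717}{18397} = \left(- \frac{451}{147}\right) \frac{1}{28439} - \frac{38717}{18397} = - \frac{451}{4180533} - \frac{38717}{18397} = - \frac{161865993208}{76909265601}$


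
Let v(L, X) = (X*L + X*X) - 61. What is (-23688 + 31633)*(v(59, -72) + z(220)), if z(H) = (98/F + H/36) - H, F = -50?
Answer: 235663001/45 ≈ 5.2370e+6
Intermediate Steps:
v(L, X) = -61 + X**2 + L*X (v(L, X) = (L*X + X**2) - 61 = (X**2 + L*X) - 61 = -61 + X**2 + L*X)
z(H) = -49/25 - 35*H/36 (z(H) = (98/(-50) + H/36) - H = (98*(-1/50) + H*(1/36)) - H = (-49/25 + H/36) - H = -49/25 - 35*H/36)
(-23688 + 31633)*(v(59, -72) + z(220)) = (-23688 + 31633)*((-61 + (-72)**2 + 59*(-72)) + (-49/25 - 35/36*220)) = 7945*((-61 + 5184 - 4248) + (-49/25 - 1925/9)) = 7945*(875 - 48566/225) = 7945*(148309/225) = 235663001/45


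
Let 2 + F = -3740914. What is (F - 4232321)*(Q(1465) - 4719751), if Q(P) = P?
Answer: 37620012511782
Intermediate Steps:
F = -3740916 (F = -2 - 3740914 = -3740916)
(F - 4232321)*(Q(1465) - 4719751) = (-3740916 - 4232321)*(1465 - 4719751) = -7973237*(-4718286) = 37620012511782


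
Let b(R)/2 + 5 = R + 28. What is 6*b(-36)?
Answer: -156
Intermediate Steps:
b(R) = 46 + 2*R (b(R) = -10 + 2*(R + 28) = -10 + 2*(28 + R) = -10 + (56 + 2*R) = 46 + 2*R)
6*b(-36) = 6*(46 + 2*(-36)) = 6*(46 - 72) = 6*(-26) = -156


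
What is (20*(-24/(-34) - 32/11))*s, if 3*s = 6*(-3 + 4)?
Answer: -16480/187 ≈ -88.128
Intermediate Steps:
s = 2 (s = (6*(-3 + 4))/3 = (6*1)/3 = (⅓)*6 = 2)
(20*(-24/(-34) - 32/11))*s = (20*(-24/(-34) - 32/11))*2 = (20*(-24*(-1/34) - 32*1/11))*2 = (20*(12/17 - 32/11))*2 = (20*(-412/187))*2 = -8240/187*2 = -16480/187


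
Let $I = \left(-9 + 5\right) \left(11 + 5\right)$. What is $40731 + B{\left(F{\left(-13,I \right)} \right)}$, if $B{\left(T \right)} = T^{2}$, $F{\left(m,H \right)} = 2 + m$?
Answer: $40852$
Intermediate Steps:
$I = -64$ ($I = \left(-4\right) 16 = -64$)
$40731 + B{\left(F{\left(-13,I \right)} \right)} = 40731 + \left(2 - 13\right)^{2} = 40731 + \left(-11\right)^{2} = 40731 + 121 = 40852$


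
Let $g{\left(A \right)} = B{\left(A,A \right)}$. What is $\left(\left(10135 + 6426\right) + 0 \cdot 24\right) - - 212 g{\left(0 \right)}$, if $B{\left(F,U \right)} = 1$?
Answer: $16773$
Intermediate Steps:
$g{\left(A \right)} = 1$
$\left(\left(10135 + 6426\right) + 0 \cdot 24\right) - - 212 g{\left(0 \right)} = \left(\left(10135 + 6426\right) + 0 \cdot 24\right) - \left(-212\right) 1 = \left(16561 + 0\right) - -212 = 16561 + 212 = 16773$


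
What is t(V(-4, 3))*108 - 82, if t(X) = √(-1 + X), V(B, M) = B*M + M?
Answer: -82 + 108*I*√10 ≈ -82.0 + 341.53*I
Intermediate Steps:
V(B, M) = M + B*M
t(V(-4, 3))*108 - 82 = √(-1 + 3*(1 - 4))*108 - 82 = √(-1 + 3*(-3))*108 - 82 = √(-1 - 9)*108 - 82 = √(-10)*108 - 82 = (I*√10)*108 - 82 = 108*I*√10 - 82 = -82 + 108*I*√10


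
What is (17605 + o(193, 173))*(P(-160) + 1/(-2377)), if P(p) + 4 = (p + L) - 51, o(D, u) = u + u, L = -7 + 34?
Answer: -8021889027/2377 ≈ -3.3748e+6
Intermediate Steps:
L = 27
o(D, u) = 2*u
P(p) = -28 + p (P(p) = -4 + ((p + 27) - 51) = -4 + ((27 + p) - 51) = -4 + (-24 + p) = -28 + p)
(17605 + o(193, 173))*(P(-160) + 1/(-2377)) = (17605 + 2*173)*((-28 - 160) + 1/(-2377)) = (17605 + 346)*(-188 - 1/2377) = 17951*(-446877/2377) = -8021889027/2377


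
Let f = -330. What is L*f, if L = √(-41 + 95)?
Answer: -990*√6 ≈ -2425.0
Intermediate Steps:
L = 3*√6 (L = √54 = 3*√6 ≈ 7.3485)
L*f = (3*√6)*(-330) = -990*√6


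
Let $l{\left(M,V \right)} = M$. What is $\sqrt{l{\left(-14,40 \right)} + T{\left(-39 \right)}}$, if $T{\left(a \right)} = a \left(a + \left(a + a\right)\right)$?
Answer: $\sqrt{4549} \approx 67.446$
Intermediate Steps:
$T{\left(a \right)} = 3 a^{2}$ ($T{\left(a \right)} = a \left(a + 2 a\right) = a 3 a = 3 a^{2}$)
$\sqrt{l{\left(-14,40 \right)} + T{\left(-39 \right)}} = \sqrt{-14 + 3 \left(-39\right)^{2}} = \sqrt{-14 + 3 \cdot 1521} = \sqrt{-14 + 4563} = \sqrt{4549}$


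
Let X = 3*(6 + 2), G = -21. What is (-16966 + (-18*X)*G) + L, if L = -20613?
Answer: -28507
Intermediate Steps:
X = 24 (X = 3*8 = 24)
(-16966 + (-18*X)*G) + L = (-16966 - 18*24*(-21)) - 20613 = (-16966 - 432*(-21)) - 20613 = (-16966 + 9072) - 20613 = -7894 - 20613 = -28507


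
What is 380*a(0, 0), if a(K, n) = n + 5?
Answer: 1900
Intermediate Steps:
a(K, n) = 5 + n
380*a(0, 0) = 380*(5 + 0) = 380*5 = 1900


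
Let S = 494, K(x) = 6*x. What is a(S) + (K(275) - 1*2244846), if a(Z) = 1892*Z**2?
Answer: 459472916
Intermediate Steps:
a(S) + (K(275) - 1*2244846) = 1892*494**2 + (6*275 - 1*2244846) = 1892*244036 + (1650 - 2244846) = 461716112 - 2243196 = 459472916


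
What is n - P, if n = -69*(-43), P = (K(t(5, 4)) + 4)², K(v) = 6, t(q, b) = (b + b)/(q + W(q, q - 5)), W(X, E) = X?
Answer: 2867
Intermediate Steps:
t(q, b) = b/q (t(q, b) = (b + b)/(q + q) = (2*b)/((2*q)) = (2*b)*(1/(2*q)) = b/q)
P = 100 (P = (6 + 4)² = 10² = 100)
n = 2967
n - P = 2967 - 1*100 = 2967 - 100 = 2867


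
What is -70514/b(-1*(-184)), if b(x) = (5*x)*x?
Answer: -35257/84640 ≈ -0.41655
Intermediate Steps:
b(x) = 5*x**2
-70514/b(-1*(-184)) = -70514/(5*(-1*(-184))**2) = -70514/(5*184**2) = -70514/(5*33856) = -70514/169280 = -70514*1/169280 = -35257/84640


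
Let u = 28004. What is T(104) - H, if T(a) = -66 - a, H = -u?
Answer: 27834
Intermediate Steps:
H = -28004 (H = -1*28004 = -28004)
T(104) - H = (-66 - 1*104) - 1*(-28004) = (-66 - 104) + 28004 = -170 + 28004 = 27834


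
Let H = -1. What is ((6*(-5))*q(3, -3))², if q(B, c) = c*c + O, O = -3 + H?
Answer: 22500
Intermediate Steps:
O = -4 (O = -3 - 1 = -4)
q(B, c) = -4 + c² (q(B, c) = c*c - 4 = c² - 4 = -4 + c²)
((6*(-5))*q(3, -3))² = ((6*(-5))*(-4 + (-3)²))² = (-30*(-4 + 9))² = (-30*5)² = (-150)² = 22500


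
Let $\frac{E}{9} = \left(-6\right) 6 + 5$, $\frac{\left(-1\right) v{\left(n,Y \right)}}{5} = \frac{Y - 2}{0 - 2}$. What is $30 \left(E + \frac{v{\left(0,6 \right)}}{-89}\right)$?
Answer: $- \frac{745230}{89} \approx -8373.4$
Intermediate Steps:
$v{\left(n,Y \right)} = -5 + \frac{5 Y}{2}$ ($v{\left(n,Y \right)} = - 5 \frac{Y - 2}{0 - 2} = - 5 \frac{-2 + Y}{-2} = - 5 \left(-2 + Y\right) \left(- \frac{1}{2}\right) = - 5 \left(1 - \frac{Y}{2}\right) = -5 + \frac{5 Y}{2}$)
$E = -279$ ($E = 9 \left(\left(-6\right) 6 + 5\right) = 9 \left(-36 + 5\right) = 9 \left(-31\right) = -279$)
$30 \left(E + \frac{v{\left(0,6 \right)}}{-89}\right) = 30 \left(-279 + \frac{-5 + \frac{5}{2} \cdot 6}{-89}\right) = 30 \left(-279 + \left(-5 + 15\right) \left(- \frac{1}{89}\right)\right) = 30 \left(-279 + 10 \left(- \frac{1}{89}\right)\right) = 30 \left(-279 - \frac{10}{89}\right) = 30 \left(- \frac{24841}{89}\right) = - \frac{745230}{89}$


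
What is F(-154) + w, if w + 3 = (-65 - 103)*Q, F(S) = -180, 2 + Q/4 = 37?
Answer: -23703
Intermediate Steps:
Q = 140 (Q = -8 + 4*37 = -8 + 148 = 140)
w = -23523 (w = -3 + (-65 - 103)*140 = -3 - 168*140 = -3 - 23520 = -23523)
F(-154) + w = -180 - 23523 = -23703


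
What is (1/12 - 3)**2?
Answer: 1225/144 ≈ 8.5069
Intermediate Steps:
(1/12 - 3)**2 = (-35/12)**2 = 1225/144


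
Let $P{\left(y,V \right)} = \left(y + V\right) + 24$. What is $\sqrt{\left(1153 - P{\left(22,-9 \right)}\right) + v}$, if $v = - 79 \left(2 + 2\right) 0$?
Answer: $6 \sqrt{31} \approx 33.407$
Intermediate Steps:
$P{\left(y,V \right)} = 24 + V + y$ ($P{\left(y,V \right)} = \left(V + y\right) + 24 = 24 + V + y$)
$v = 0$ ($v = - 79 \cdot 4 \cdot 0 = \left(-79\right) 0 = 0$)
$\sqrt{\left(1153 - P{\left(22,-9 \right)}\right) + v} = \sqrt{\left(1153 - \left(24 - 9 + 22\right)\right) + 0} = \sqrt{\left(1153 - 37\right) + 0} = \sqrt{1116 + 0} = \sqrt{1116} = 6 \sqrt{31}$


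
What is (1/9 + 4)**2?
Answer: 1369/81 ≈ 16.901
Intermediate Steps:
(1/9 + 4)**2 = (37/9)**2 = 1369/81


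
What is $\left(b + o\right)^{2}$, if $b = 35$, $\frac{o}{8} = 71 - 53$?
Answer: $32041$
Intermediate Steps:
$o = 144$ ($o = 8 \left(71 - 53\right) = 8 \cdot 18 = 144$)
$\left(b + o\right)^{2} = \left(35 + 144\right)^{2} = 179^{2} = 32041$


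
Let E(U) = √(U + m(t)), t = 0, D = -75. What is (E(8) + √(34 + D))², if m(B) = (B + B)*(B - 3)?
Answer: -33 + 4*I*√82 ≈ -33.0 + 36.222*I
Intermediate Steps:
m(B) = 2*B*(-3 + B) (m(B) = (2*B)*(-3 + B) = 2*B*(-3 + B))
E(U) = √U (E(U) = √(U + 2*0*(-3 + 0)) = √(U + 2*0*(-3)) = √(U + 0) = √U)
(E(8) + √(34 + D))² = (√8 + √(34 - 75))² = (2*√2 + √(-41))² = (2*√2 + I*√41)²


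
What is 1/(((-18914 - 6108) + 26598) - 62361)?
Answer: -1/60785 ≈ -1.6451e-5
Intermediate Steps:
1/(((-18914 - 6108) + 26598) - 62361) = 1/((-25022 + 26598) - 62361) = 1/(1576 - 62361) = 1/(-60785) = -1/60785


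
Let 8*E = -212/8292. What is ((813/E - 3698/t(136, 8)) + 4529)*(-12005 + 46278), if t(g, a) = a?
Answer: -1818834419641/212 ≈ -8.5794e+9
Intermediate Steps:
E = -53/16584 (E = (-212/8292)/8 = (-212*1/8292)/8 = (1/8)*(-53/2073) = -53/16584 ≈ -0.0031959)
((813/E - 3698/t(136, 8)) + 4529)*(-12005 + 46278) = ((813/(-53/16584) - 3698/8) + 4529)*(-12005 + 46278) = ((813*(-16584/53) - 3698*1/8) + 4529)*34273 = ((-13482792/53 - 1849/4) + 4529)*34273 = (-54029165/212 + 4529)*34273 = -53069017/212*34273 = -1818834419641/212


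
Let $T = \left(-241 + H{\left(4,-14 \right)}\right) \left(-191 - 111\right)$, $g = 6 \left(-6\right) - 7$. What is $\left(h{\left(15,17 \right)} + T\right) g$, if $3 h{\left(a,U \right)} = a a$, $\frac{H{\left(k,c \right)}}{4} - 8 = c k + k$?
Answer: $-5418387$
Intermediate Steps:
$H{\left(k,c \right)} = 32 + 4 k + 4 c k$ ($H{\left(k,c \right)} = 32 + 4 \left(c k + k\right) = 32 + 4 \left(k + c k\right) = 32 + \left(4 k + 4 c k\right) = 32 + 4 k + 4 c k$)
$h{\left(a,U \right)} = \frac{a^{2}}{3}$ ($h{\left(a,U \right)} = \frac{a a}{3} = \frac{a^{2}}{3}$)
$g = -43$ ($g = -36 - 7 = -43$)
$T = 125934$ ($T = \left(-241 + \left(32 + 4 \cdot 4 + 4 \left(-14\right) 4\right)\right) \left(-191 - 111\right) = \left(-241 + \left(32 + 16 - 224\right)\right) \left(-302\right) = \left(-241 - 176\right) \left(-302\right) = \left(-417\right) \left(-302\right) = 125934$)
$\left(h{\left(15,17 \right)} + T\right) g = \left(\frac{15^{2}}{3} + 125934\right) \left(-43\right) = \left(\frac{1}{3} \cdot 225 + 125934\right) \left(-43\right) = \left(75 + 125934\right) \left(-43\right) = 126009 \left(-43\right) = -5418387$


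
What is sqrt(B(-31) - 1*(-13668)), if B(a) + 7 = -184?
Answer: sqrt(13477) ≈ 116.09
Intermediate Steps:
B(a) = -191 (B(a) = -7 - 184 = -191)
sqrt(B(-31) - 1*(-13668)) = sqrt(-191 - 1*(-13668)) = sqrt(-191 + 13668) = sqrt(13477)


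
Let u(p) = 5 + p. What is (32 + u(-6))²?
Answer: 961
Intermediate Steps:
(32 + u(-6))² = (32 + (5 - 6))² = (32 - 1)² = 31² = 961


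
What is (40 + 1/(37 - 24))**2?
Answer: 271441/169 ≈ 1606.2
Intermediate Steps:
(40 + 1/(37 - 24))**2 = (40 + 1/13)**2 = (521/13)**2 = 271441/169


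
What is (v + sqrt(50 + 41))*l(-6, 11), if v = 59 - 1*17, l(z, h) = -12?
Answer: -504 - 12*sqrt(91) ≈ -618.47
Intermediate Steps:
v = 42 (v = 59 - 17 = 42)
(v + sqrt(50 + 41))*l(-6, 11) = (42 + sqrt(50 + 41))*(-12) = (42 + sqrt(91))*(-12) = -504 - 12*sqrt(91)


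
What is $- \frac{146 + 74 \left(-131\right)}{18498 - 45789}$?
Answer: $- \frac{868}{2481} \approx -0.34986$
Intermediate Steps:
$- \frac{146 + 74 \left(-131\right)}{18498 - 45789} = - \frac{146 - 9694}{18498 - 45789} = - \frac{-9548}{-27291} = - \frac{\left(-9548\right) \left(-1\right)}{27291} = \left(-1\right) \frac{868}{2481} = - \frac{868}{2481}$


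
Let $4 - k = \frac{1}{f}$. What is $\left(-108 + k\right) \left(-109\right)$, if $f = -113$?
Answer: $\frac{1280859}{113} \approx 11335.0$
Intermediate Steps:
$k = \frac{453}{113}$ ($k = 4 - \frac{1}{-113} = 4 - - \frac{1}{113} = 4 + \frac{1}{113} = \frac{453}{113} \approx 4.0089$)
$\left(-108 + k\right) \left(-109\right) = \left(-108 + \frac{453}{113}\right) \left(-109\right) = \left(- \frac{11751}{113}\right) \left(-109\right) = \frac{1280859}{113}$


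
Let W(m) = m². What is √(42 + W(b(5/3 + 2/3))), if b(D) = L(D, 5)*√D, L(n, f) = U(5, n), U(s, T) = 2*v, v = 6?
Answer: 3*√42 ≈ 19.442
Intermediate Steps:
U(s, T) = 12 (U(s, T) = 2*6 = 12)
L(n, f) = 12
b(D) = 12*√D
√(42 + W(b(5/3 + 2/3))) = √(42 + (12*√(5/3 + 2/3))²) = √(42 + (12*√(5*(⅓) + 2*(⅓)))²) = √(42 + (12*√(5/3 + ⅔))²) = √(42 + (12*√(7/3))²) = √(42 + (12*(√21/3))²) = √(42 + (4*√21)²) = √(42 + 336) = √378 = 3*√42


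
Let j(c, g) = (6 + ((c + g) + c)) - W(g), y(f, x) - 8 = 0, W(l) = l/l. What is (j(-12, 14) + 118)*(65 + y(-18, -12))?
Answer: 8249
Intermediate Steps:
W(l) = 1
y(f, x) = 8 (y(f, x) = 8 + 0 = 8)
j(c, g) = 5 + g + 2*c (j(c, g) = (6 + ((c + g) + c)) - 1*1 = (6 + (g + 2*c)) - 1 = (6 + g + 2*c) - 1 = 5 + g + 2*c)
(j(-12, 14) + 118)*(65 + y(-18, -12)) = ((5 + 14 + 2*(-12)) + 118)*(65 + 8) = ((5 + 14 - 24) + 118)*73 = (-5 + 118)*73 = 113*73 = 8249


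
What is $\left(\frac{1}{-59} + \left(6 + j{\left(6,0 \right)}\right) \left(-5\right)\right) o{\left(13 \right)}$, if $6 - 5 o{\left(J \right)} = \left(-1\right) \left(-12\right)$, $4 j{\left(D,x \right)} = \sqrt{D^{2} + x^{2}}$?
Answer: $\frac{13281}{295} \approx 45.02$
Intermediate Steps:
$j{\left(D,x \right)} = \frac{\sqrt{D^{2} + x^{2}}}{4}$
$o{\left(J \right)} = - \frac{6}{5}$ ($o{\left(J \right)} = \frac{6}{5} - \frac{\left(-1\right) \left(-12\right)}{5} = \frac{6}{5} - \frac{12}{5} = - \frac{6}{5}$)
$\left(\frac{1}{-59} + \left(6 + j{\left(6,0 \right)}\right) \left(-5\right)\right) o{\left(13 \right)} = \left(\frac{1}{-59} + \left(6 + \frac{\sqrt{6^{2} + 0^{2}}}{4}\right) \left(-5\right)\right) \left(- \frac{6}{5}\right) = \left(- \frac{1}{59} + \left(6 + \frac{\sqrt{36 + 0}}{4}\right) \left(-5\right)\right) \left(- \frac{6}{5}\right) = \left(- \frac{1}{59} + \left(6 + \frac{\sqrt{36}}{4}\right) \left(-5\right)\right) \left(- \frac{6}{5}\right) = \left(- \frac{1}{59} + \left(6 + \frac{1}{4} \cdot 6\right) \left(-5\right)\right) \left(- \frac{6}{5}\right) = \left(- \frac{1}{59} + \left(6 + \frac{3}{2}\right) \left(-5\right)\right) \left(- \frac{6}{5}\right) = \left(- \frac{1}{59} + \frac{15}{2} \left(-5\right)\right) \left(- \frac{6}{5}\right) = \left(- \frac{1}{59} - \frac{75}{2}\right) \left(- \frac{6}{5}\right) = \left(- \frac{4427}{118}\right) \left(- \frac{6}{5}\right) = \frac{13281}{295}$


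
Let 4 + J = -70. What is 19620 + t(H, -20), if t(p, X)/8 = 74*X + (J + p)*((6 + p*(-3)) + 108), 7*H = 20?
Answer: -2558972/49 ≈ -52224.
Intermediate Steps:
J = -74 (J = -4 - 70 = -74)
H = 20/7 (H = (1/7)*20 = 20/7 ≈ 2.8571)
t(p, X) = 592*X + 8*(-74 + p)*(114 - 3*p) (t(p, X) = 8*(74*X + (-74 + p)*((6 + p*(-3)) + 108)) = 8*(74*X + (-74 + p)*((6 - 3*p) + 108)) = 8*(74*X + (-74 + p)*(114 - 3*p)) = 592*X + 8*(-74 + p)*(114 - 3*p))
19620 + t(H, -20) = 19620 + (-67488 - 24*(20/7)**2 + 592*(-20) + 2688*(20/7)) = 19620 + (-67488 - 24*400/49 - 11840 + 7680) = 19620 + (-67488 - 9600/49 - 11840 + 7680) = 19620 - 3520352/49 = -2558972/49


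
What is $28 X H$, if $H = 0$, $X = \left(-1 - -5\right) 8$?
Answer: $0$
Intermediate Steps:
$X = 32$ ($X = \left(-1 + 5\right) 8 = 4 \cdot 8 = 32$)
$28 X H = 28 \cdot 32 \cdot 0 = 896 \cdot 0 = 0$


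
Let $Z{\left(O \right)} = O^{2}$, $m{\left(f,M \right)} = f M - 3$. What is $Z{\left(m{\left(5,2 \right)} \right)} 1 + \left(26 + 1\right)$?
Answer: $76$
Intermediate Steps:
$m{\left(f,M \right)} = -3 + M f$ ($m{\left(f,M \right)} = M f - 3 = -3 + M f$)
$Z{\left(m{\left(5,2 \right)} \right)} 1 + \left(26 + 1\right) = \left(-3 + 2 \cdot 5\right)^{2} \cdot 1 + \left(26 + 1\right) = \left(-3 + 10\right)^{2} \cdot 1 + 27 = 7^{2} \cdot 1 + 27 = 49 \cdot 1 + 27 = 49 + 27 = 76$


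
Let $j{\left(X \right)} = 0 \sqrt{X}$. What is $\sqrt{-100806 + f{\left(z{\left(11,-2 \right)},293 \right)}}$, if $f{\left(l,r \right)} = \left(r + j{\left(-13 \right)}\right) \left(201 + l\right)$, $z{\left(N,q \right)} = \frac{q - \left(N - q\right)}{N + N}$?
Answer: $\frac{i \sqrt{20382582}}{22} \approx 205.21 i$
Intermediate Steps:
$j{\left(X \right)} = 0$
$z{\left(N,q \right)} = \frac{- N + 2 q}{2 N}$
$f{\left(l,r \right)} = r \left(201 + l\right)$ ($f{\left(l,r \right)} = \left(r + 0\right) \left(201 + l\right) = r \left(201 + l\right)$)
$\sqrt{-100806 + f{\left(z{\left(11,-2 \right)},293 \right)}} = \sqrt{-100806 + 293 \left(201 + \frac{-2 - \frac{11}{2}}{11}\right)} = \sqrt{-100806 + 293 \left(201 + \frac{1}{11} \left(- \frac{15}{2}\right)\right)} = \sqrt{-100806 + 293 \left(201 - \frac{15}{22}\right)} = \sqrt{-100806 + 293 \cdot \frac{4407}{22}} = \sqrt{-100806 + \frac{1291251}{22}} = \sqrt{- \frac{926481}{22}} = \frac{i \sqrt{20382582}}{22}$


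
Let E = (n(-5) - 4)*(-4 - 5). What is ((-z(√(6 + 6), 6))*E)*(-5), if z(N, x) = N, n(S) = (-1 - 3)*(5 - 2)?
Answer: 1440*√3 ≈ 2494.2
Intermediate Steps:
n(S) = -12 (n(S) = -4*3 = -12)
E = 144 (E = (-12 - 4)*(-4 - 5) = -16*(-9) = 144)
((-z(√(6 + 6), 6))*E)*(-5) = (-√(6 + 6)*144)*(-5) = (-√12*144)*(-5) = (-2*√3*144)*(-5) = -288*√3*(-5) = 1440*√3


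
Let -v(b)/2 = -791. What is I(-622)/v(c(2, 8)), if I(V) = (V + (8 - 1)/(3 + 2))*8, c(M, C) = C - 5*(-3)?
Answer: -12412/3955 ≈ -3.1383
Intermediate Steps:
c(M, C) = 15 + C (c(M, C) = C + 15 = 15 + C)
v(b) = 1582 (v(b) = -2*(-791) = 1582)
I(V) = 56/5 + 8*V (I(V) = (V + 7/5)*8 = (7/5 + V)*8 = 56/5 + 8*V)
I(-622)/v(c(2, 8)) = (56/5 + 8*(-622))/1582 = (56/5 - 4976)*(1/1582) = -24824/5*1/1582 = -12412/3955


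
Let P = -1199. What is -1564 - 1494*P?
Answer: 1789742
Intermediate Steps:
-1564 - 1494*P = -1564 - 1494*(-1199) = -1564 + 1791306 = 1789742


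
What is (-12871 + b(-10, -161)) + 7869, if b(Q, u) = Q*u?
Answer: -3392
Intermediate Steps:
(-12871 + b(-10, -161)) + 7869 = (-12871 - 10*(-161)) + 7869 = (-12871 + 1610) + 7869 = -11261 + 7869 = -3392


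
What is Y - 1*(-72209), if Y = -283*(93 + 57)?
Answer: 29759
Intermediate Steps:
Y = -42450 (Y = -283*150 = -42450)
Y - 1*(-72209) = -42450 - 1*(-72209) = -42450 + 72209 = 29759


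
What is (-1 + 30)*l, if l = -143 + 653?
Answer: 14790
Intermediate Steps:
l = 510
(-1 + 30)*l = (-1 + 30)*510 = 29*510 = 14790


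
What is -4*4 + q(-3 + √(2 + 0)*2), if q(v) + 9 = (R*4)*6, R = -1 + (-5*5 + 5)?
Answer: -529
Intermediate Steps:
R = -21 (R = -1 + (-25 + 5) = -1 - 20 = -21)
q(v) = -513 (q(v) = -9 - 21*4*6 = -9 - 84*6 = -9 - 504 = -513)
-4*4 + q(-3 + √(2 + 0)*2) = -4*4 - 513 = -16 - 513 = -529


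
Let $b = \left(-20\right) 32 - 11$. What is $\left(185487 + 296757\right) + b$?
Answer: $481593$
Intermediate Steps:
$b = -651$ ($b = -640 - 11 = -651$)
$\left(185487 + 296757\right) + b = \left(185487 + 296757\right) - 651 = 482244 - 651 = 481593$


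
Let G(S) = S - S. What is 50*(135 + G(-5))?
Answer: 6750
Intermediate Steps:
G(S) = 0
50*(135 + G(-5)) = 50*(135 + 0) = 50*135 = 6750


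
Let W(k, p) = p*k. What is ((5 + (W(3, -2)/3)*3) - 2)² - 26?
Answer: -17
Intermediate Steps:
W(k, p) = k*p
((5 + (W(3, -2)/3)*3) - 2)² - 26 = ((5 + ((3*(-2))/3)*3) - 2)² - 26 = ((5 - 6*⅓*3) - 2)² - 26 = ((5 - 2*3) - 2)² - 26 = ((5 - 6) - 2)² - 26 = (-1 - 2)² - 26 = (-3)² - 26 = 9 - 26 = -17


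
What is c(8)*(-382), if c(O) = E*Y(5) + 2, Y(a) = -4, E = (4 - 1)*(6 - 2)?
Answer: 17572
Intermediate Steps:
E = 12 (E = 3*4 = 12)
c(O) = -46 (c(O) = 12*(-4) + 2 = -48 + 2 = -46)
c(8)*(-382) = -46*(-382) = 17572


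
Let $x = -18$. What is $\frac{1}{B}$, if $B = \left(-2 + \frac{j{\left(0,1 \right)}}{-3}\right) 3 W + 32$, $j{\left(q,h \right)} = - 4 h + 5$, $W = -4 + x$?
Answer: $\frac{1}{186} \approx 0.0053763$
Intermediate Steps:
$W = -22$ ($W = -4 - 18 = -22$)
$j{\left(q,h \right)} = 5 - 4 h$
$B = 186$ ($B = \left(-2 + \frac{5 - 4}{-3}\right) 3 \left(-22\right) + 32 = \left(-2 + \left(5 - 4\right) \left(- \frac{1}{3}\right)\right) 3 \left(-22\right) + 32 = \left(-2 + 1 \left(- \frac{1}{3}\right)\right) 3 \left(-22\right) + 32 = \left(-2 - \frac{1}{3}\right) 3 \left(-22\right) + 32 = \left(- \frac{7}{3}\right) 3 \left(-22\right) + 32 = \left(-7\right) \left(-22\right) + 32 = 154 + 32 = 186$)
$\frac{1}{B} = \frac{1}{186}$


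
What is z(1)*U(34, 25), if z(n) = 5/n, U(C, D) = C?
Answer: 170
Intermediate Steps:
z(1)*U(34, 25) = (5/1)*34 = (5*1)*34 = 5*34 = 170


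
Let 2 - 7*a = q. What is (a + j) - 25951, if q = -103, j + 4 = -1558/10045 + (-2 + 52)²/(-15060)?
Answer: -4785600139/184485 ≈ -25940.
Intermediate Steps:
j = -797179/184485 (j = -4 + (-1558/10045 + (-2 + 52)²/(-15060)) = -4 + (-1558*1/10045 + 50²*(-1/15060)) = -4 + (-38/245 + 2500*(-1/15060)) = -4 + (-38/245 - 125/753) = -4 - 59239/184485 = -797179/184485 ≈ -4.3211)
a = 15 (a = 2/7 - ⅐*(-103) = 2/7 + 103/7 = 15)
(a + j) - 25951 = (15 - 797179/184485) - 25951 = 1970096/184485 - 25951 = -4785600139/184485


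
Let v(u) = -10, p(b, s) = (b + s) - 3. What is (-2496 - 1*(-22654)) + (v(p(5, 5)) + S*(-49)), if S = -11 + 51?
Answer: 18188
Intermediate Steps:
S = 40
p(b, s) = -3 + b + s
(-2496 - 1*(-22654)) + (v(p(5, 5)) + S*(-49)) = (-2496 - 1*(-22654)) + (-10 + 40*(-49)) = (-2496 + 22654) + (-10 - 1960) = 20158 - 1970 = 18188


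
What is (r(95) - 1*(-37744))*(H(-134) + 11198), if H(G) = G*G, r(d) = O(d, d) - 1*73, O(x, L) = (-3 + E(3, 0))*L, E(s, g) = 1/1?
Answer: 1092721074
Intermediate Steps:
E(s, g) = 1
O(x, L) = -2*L (O(x, L) = (-3 + 1)*L = -2*L)
r(d) = -73 - 2*d (r(d) = -2*d - 1*73 = -2*d - 73 = -73 - 2*d)
H(G) = G²
(r(95) - 1*(-37744))*(H(-134) + 11198) = ((-73 - 2*95) - 1*(-37744))*((-134)² + 11198) = ((-73 - 190) + 37744)*(17956 + 11198) = (-263 + 37744)*29154 = 37481*29154 = 1092721074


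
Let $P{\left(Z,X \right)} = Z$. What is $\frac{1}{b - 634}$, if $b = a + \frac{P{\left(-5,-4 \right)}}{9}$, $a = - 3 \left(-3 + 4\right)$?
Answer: $- \frac{9}{5738} \approx -0.0015685$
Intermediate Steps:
$a = -3$ ($a = \left(-3\right) 1 = -3$)
$b = - \frac{32}{9}$ ($b = -3 - \frac{5}{9} = - \frac{32}{9} \approx -3.5556$)
$\frac{1}{b - 634} = \frac{1}{- \frac{32}{9} - 634} = \frac{1}{- \frac{5738}{9}} = - \frac{9}{5738}$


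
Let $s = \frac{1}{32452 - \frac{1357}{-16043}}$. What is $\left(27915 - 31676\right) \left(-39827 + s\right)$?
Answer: $\frac{77984646872530448}{520628793} \approx 1.4979 \cdot 10^{8}$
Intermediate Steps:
$s = \frac{16043}{520628793}$ ($s = \frac{1}{32452 - - \frac{1357}{16043}} = \frac{1}{32452 + \frac{1357}{16043}} = \frac{1}{\frac{520628793}{16043}} = \frac{16043}{520628793} \approx 3.0815 \cdot 10^{-5}$)
$\left(27915 - 31676\right) \left(-39827 + s\right) = \left(27915 - 31676\right) \left(-39827 + \frac{16043}{520628793}\right) = \left(-3761\right) \left(- \frac{20735082922768}{520628793}\right) = \frac{77984646872530448}{520628793}$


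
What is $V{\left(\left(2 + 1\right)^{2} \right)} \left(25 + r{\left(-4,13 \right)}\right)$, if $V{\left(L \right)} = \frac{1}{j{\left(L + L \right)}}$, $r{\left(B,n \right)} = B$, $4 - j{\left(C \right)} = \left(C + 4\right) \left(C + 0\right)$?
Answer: $- \frac{3}{56} \approx -0.053571$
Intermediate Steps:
$j{\left(C \right)} = 4 - C \left(4 + C\right)$ ($j{\left(C \right)} = 4 - \left(C + 4\right) \left(C + 0\right) = 4 - \left(4 + C\right) C = 4 - C \left(4 + C\right)$)
$V{\left(L \right)} = \frac{1}{4 - 8 L - 4 L^{2}}$ ($V{\left(L \right)} = \frac{1}{4 - \left(L + L\right)^{2} - 4 \left(L + L\right)} = \frac{1}{4 - \left(2 L\right)^{2} - 4 \cdot 2 L} = \frac{1}{4 - 4 L^{2} - 8 L} = \frac{1}{4 - 8 L - 4 L^{2}}$)
$V{\left(\left(2 + 1\right)^{2} \right)} \left(25 + r{\left(-4,13 \right)}\right) = - \frac{1}{-4 + 4 \left(\left(2 + 1\right)^{2}\right)^{2} + 8 \left(2 + 1\right)^{2}} \left(25 - 4\right) = - \frac{1}{-4 + 4 \left(3^{2}\right)^{2} + 8 \cdot 3^{2}} \cdot 21 = - \frac{1}{-4 + 4 \cdot 9^{2} + 8 \cdot 9} \cdot 21 = - \frac{1}{-4 + 4 \cdot 81 + 72} \cdot 21 = - \frac{1}{-4 + 324 + 72} \cdot 21 = - \frac{1}{392} \cdot 21 = \left(-1\right) \frac{1}{392} \cdot 21 = \left(- \frac{1}{392}\right) 21 = - \frac{3}{56}$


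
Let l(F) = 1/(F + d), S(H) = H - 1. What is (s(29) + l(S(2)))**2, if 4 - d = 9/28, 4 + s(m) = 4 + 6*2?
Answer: 2560000/17161 ≈ 149.18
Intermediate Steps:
S(H) = -1 + H
s(m) = 12 (s(m) = -4 + (4 + 6*2) = -4 + (4 + 12) = -4 + 16 = 12)
d = 103/28 (d = 4 - 9/28 = 103/28 ≈ 3.6786)
l(F) = 1/(103/28 + F) (l(F) = 1/(F + 103/28) = 1/(103/28 + F))
(s(29) + l(S(2)))**2 = (12 + 28/(103 + 28*(-1 + 2)))**2 = (12 + 28/(103 + 28*1))**2 = (12 + 28/(103 + 28))**2 = (12 + 28/131)**2 = (1600/131)**2 = 2560000/17161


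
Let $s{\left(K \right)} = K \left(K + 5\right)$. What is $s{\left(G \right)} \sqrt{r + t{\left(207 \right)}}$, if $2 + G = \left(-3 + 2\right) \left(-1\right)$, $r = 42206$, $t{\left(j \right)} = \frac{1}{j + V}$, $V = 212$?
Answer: $- \frac{4 \sqrt{7409727985}}{419} \approx -821.76$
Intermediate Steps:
$t{\left(j \right)} = \frac{1}{212 + j}$ ($t{\left(j \right)} = \frac{1}{j + 212} = \frac{1}{212 + j}$)
$G = -1$ ($G = -2 + \left(-3 + 2\right) \left(-1\right) = -2 - -1 = -2 + 1 = -1$)
$s{\left(K \right)} = K \left(5 + K\right)$
$s{\left(G \right)} \sqrt{r + t{\left(207 \right)}} = - (5 - 1) \sqrt{42206 + \frac{1}{212 + 207}} = \left(-1\right) 4 \sqrt{42206 + \frac{1}{419}} = - 4 \sqrt{42206 + \frac{1}{419}} = - 4 \sqrt{\frac{17684315}{419}} = - 4 \frac{\sqrt{7409727985}}{419} = - \frac{4 \sqrt{7409727985}}{419}$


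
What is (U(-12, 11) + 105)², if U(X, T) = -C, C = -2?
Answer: 11449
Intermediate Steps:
U(X, T) = 2 (U(X, T) = -1*(-2) = 2)
(U(-12, 11) + 105)² = (2 + 105)² = 107² = 11449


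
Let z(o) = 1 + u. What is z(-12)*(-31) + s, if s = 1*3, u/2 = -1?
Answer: 34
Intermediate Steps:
u = -2 (u = 2*(-1) = -2)
s = 3
z(o) = -1 (z(o) = 1 - 2 = -1)
z(-12)*(-31) + s = -1*(-31) + 3 = 31 + 3 = 34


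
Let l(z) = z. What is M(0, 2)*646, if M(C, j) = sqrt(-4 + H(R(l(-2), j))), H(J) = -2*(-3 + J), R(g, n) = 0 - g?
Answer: 646*I*sqrt(2) ≈ 913.58*I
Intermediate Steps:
R(g, n) = -g
H(J) = 6 - 2*J
M(C, j) = I*sqrt(2) (M(C, j) = sqrt(-4 + (6 - (-2)*(-2))) = sqrt(-4 + (6 - 2*2)) = sqrt(-4 + (6 - 4)) = sqrt(-4 + 2) = sqrt(-2) = I*sqrt(2))
M(0, 2)*646 = (I*sqrt(2))*646 = 646*I*sqrt(2)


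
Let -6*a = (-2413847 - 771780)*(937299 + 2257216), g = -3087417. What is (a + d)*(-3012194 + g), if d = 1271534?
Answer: -62072940602768372599/6 ≈ -1.0345e+19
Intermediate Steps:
a = 10176533235905/6 (a = -(-2413847 - 771780)*(937299 + 2257216)/6 = -(-3185627)*3194515/6 = -⅙*(-10176533235905) = 10176533235905/6 ≈ 1.6961e+12)
(a + d)*(-3012194 + g) = (10176533235905/6 + 1271534)*(-3012194 - 3087417) = (10176540865109/6)*(-6099611) = -62072940602768372599/6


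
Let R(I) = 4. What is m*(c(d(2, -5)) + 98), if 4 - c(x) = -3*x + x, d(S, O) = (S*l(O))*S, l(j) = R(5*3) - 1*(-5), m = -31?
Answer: -5394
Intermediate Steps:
l(j) = 9 (l(j) = 4 - 1*(-5) = 4 + 5 = 9)
d(S, O) = 9*S**2 (d(S, O) = (S*9)*S = (9*S)*S = 9*S**2)
c(x) = 4 + 2*x (c(x) = 4 - (-3*x + x) = 4 - (-2)*x = 4 + 2*x)
m*(c(d(2, -5)) + 98) = -31*((4 + 2*(9*2**2)) + 98) = -31*((4 + 2*(9*4)) + 98) = -31*((4 + 2*36) + 98) = -31*((4 + 72) + 98) = -31*(76 + 98) = -31*174 = -5394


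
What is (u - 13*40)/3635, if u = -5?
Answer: -105/727 ≈ -0.14443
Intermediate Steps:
(u - 13*40)/3635 = (-5 - 13*40)/3635 = (-5 - 520)*(1/3635) = -525*1/3635 = -105/727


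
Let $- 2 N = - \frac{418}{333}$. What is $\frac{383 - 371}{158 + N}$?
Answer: $\frac{3996}{52823} \approx 0.075649$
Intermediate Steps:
$N = \frac{209}{333}$ ($N = - \frac{\left(-418\right) \frac{1}{333}}{2} = \left(- \frac{1}{2}\right) \left(- \frac{418}{333}\right) = \frac{209}{333} \approx 0.62763$)
$\frac{383 - 371}{158 + N} = \frac{383 - 371}{158 + \frac{209}{333}} = \frac{12}{\frac{52823}{333}} = 12 \cdot \frac{333}{52823} = \frac{3996}{52823}$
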